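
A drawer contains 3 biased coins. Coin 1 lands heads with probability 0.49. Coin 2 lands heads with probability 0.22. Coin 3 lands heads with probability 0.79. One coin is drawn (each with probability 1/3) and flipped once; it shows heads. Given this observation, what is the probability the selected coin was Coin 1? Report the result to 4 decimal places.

P(heads|C1) = 0.49; P(heads|C2) = 0.22; P(heads|C3) = 0.79.
Prior × likelihood for each source: 0.333333·0.49=0.1633, 0.333333·0.22=0.07333, 0.333333·0.79=0.2633. Summing gives P(heads) = 0.50000.
P(Coin 1 | heads) = 0.1633 / 0.50000 = 0.3267.

Posterior probability ≈ 0.3267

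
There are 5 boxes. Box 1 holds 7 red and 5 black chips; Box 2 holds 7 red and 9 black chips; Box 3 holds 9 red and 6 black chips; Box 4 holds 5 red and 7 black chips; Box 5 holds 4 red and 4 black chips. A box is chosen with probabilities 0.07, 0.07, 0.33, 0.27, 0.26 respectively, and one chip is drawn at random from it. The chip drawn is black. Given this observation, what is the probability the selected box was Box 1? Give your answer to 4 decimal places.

Posterior probability ≈ 0.0598

Tabulate prior·likelihood by source: [1] prior 0.07, lik 0.4167, product 0.02917; [2] prior 0.07, lik 0.5625, product 0.03938; [3] prior 0.33, lik 0.4, product 0.1320; [4] prior 0.27, lik 0.5833, product 0.1575; [5] prior 0.26, lik 0.5, product 0.1300.
Normalizing constant = 0.48804; the posterior for Box 1 is its product over the sum, 0.02917/0.48804 = 0.0598.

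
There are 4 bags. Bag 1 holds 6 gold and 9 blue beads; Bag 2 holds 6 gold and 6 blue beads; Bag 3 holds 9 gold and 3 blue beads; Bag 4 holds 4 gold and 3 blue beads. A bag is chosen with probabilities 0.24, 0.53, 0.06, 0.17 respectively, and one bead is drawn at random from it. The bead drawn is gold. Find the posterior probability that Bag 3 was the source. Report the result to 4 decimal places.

Tabulate prior·likelihood by source: [1] prior 0.24, lik 0.4, product 0.09600; [2] prior 0.53, lik 0.5, product 0.2650; [3] prior 0.06, lik 0.75, product 0.04500; [4] prior 0.17, lik 0.5714, product 0.09714.
Normalizing constant = 0.50314; the posterior for Bag 3 is its product over the sum, 0.04500/0.50314 = 0.0894.

Posterior probability ≈ 0.0894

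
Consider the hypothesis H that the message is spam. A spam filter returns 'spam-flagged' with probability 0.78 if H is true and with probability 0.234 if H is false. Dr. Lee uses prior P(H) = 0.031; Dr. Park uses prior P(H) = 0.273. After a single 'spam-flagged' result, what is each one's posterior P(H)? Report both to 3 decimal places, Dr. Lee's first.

Dr. Lee: 0.096; Dr. Park: 0.556

P('+'|H) = 0.78, P('+'|¬H) = 0.234.
Dr. Lee: numerator 0.78·0.031 = 0.024180; evidence = 0.024180+0.234·0.969 = 0.25093; posterior = 0.096.
Dr. Park: numerator 0.78·0.273 = 0.21294; evidence = 0.21294+0.234·0.727 = 0.38306; posterior = 0.556.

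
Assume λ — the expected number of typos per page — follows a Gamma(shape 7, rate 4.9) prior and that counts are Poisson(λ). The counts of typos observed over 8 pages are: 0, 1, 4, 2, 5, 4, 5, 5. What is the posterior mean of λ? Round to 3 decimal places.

The Poisson likelihood adds the total count to the shape and the number of exposure periods to the rate. Here ∑xᵢ = 26 and n = 8, so shape 7→33 and rate 4.9→12.9.
E[λ | data] = 33/12.9 = 2.558.

Posterior mean ≈ 2.558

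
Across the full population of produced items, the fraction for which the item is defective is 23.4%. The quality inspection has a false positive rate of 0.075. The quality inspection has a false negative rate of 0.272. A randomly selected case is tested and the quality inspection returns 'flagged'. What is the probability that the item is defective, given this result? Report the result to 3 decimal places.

P(H | E) ≈ 0.748

Write H for 'the item is defective'. Prior odds H:¬H = 0.234/0.766 = 0.30548. For the 'flagged' outcome, the likelihood ratio is 0.728/0.075 = 9.7067.
Posterior odds = 0.30548 × 9.7067 = 2.9652, so P(H|E) = 2.9652/(1+2.9652) = 0.748.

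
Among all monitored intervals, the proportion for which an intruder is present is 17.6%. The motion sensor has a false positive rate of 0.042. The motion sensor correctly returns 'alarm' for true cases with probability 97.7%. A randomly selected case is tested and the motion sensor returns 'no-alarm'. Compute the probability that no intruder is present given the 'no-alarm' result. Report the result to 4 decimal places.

P(¬H | E) ≈ 0.9949

Write H for 'an intruder is present'. Prior odds H:¬H = 0.176/0.824 = 0.21359. For the 'no-alarm' outcome, the likelihood ratio is 0.023/0.958 = 0.024008.
Posterior odds = 0.21359 × 0.024008 = 0.0051280, so P(H|E) = 0.0051280/(1+0.0051280) = 0.0051. Then P(¬H|E) = 1 − 0.0051 = 0.9949.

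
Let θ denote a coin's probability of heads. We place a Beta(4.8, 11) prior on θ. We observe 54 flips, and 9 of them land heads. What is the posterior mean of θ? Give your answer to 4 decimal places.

Posterior mean ≈ 0.1977

Observing 9 successes and 45 failures updates Beta(4.8, 11) by adding the success and failure counts to the two shape parameters: α = 4.8+9 = 13.8, β = 11+45 = 56.
Posterior mean = α/(α+β) = 13.8/69.8 = 0.1977.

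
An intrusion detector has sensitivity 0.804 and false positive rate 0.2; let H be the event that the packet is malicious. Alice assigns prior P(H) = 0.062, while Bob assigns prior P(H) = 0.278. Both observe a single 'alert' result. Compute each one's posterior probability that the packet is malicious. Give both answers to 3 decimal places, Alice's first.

Alice: 0.210; Bob: 0.608

P('+'|H) = 0.804, P('+'|¬H) = 0.2.
Alice: numerator 0.804·0.062 = 0.049848; evidence = 0.049848+0.2·0.938 = 0.23745; posterior = 0.210.
Bob: numerator 0.804·0.278 = 0.22351; evidence = 0.22351+0.2·0.722 = 0.36791; posterior = 0.608.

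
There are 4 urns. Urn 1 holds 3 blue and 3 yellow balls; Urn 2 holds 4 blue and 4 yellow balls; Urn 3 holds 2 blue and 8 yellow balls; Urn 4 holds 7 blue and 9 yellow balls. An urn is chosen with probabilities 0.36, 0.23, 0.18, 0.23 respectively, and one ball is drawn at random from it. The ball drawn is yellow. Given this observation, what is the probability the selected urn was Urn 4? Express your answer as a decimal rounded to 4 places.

P(yellow|Urn 1) = 0.5; P(yellow|Urn 2) = 0.5; P(yellow|Urn 3) = 0.8; P(yellow|Urn 4) = 0.5625.
Prior × likelihood for each source: 0.36·0.5=0.1800, 0.23·0.5=0.1150, 0.18·0.8=0.1440, 0.23·0.5625=0.1294. Summing gives P(yellow) = 0.56837.
P(Urn 4 | yellow) = 0.1294 / 0.56837 = 0.2276.

Posterior probability ≈ 0.2276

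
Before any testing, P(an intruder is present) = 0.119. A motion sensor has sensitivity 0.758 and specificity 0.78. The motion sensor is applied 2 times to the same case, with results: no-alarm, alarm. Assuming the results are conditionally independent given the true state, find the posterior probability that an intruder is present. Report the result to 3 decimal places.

Posterior P(H) ≈ 0.126

With H the event that an intruder is present, the joint likelihood of the observed sequence is P(data|H) = 0.242·0.758 = 0.18344 and P(data|¬H) = 0.78·0.22 = 0.17160.
Bayes: P(H|data) = 0.119·0.18344 / (0.119·0.18344 + 0.881·0.17160) = 0.021829/0.17301 = 0.1262.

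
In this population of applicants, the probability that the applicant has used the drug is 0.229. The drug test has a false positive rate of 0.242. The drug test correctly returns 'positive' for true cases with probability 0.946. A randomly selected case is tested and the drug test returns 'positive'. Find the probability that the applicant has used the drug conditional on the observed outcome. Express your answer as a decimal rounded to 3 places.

P(H | E) ≈ 0.537

Write H for 'the applicant has used the drug'. Prior odds H:¬H = 0.229/0.771 = 0.29702. For the 'positive' outcome, the likelihood ratio is 0.946/0.242 = 3.9091.
Posterior odds = 0.29702 × 3.9091 = 1.1611, so P(H|E) = 1.1611/(1+1.1611) = 0.537.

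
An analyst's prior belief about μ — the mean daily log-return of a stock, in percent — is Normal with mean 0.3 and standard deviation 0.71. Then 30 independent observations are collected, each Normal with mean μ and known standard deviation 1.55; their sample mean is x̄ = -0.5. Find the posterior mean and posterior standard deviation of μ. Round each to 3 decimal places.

Posterior mean ≈ -0.390; posterior SD ≈ 0.263

Prior precision 1/τ₀² = 1/0.71² = 1.98373; data precision n/σ² = 30/1.55² = 12.4870.
Posterior precision = 1.98373 + 12.4870 = 14.4707, giving posterior SD = 1/√14.4707 = 0.263.
Posterior mean = (1.98373·0.3 + 12.4870·-0.5) / 14.4707 = -0.390.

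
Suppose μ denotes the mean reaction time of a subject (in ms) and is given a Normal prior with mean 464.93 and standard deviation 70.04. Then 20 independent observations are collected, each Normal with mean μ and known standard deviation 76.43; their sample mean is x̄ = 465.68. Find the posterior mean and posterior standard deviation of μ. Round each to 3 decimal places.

Posterior mean ≈ 465.638; posterior SD ≈ 16.603

Prior precision 1/τ₀² = 1/70.04² = 0.00020385; data precision n/σ² = 20/76.43² = 0.00342375.
Posterior precision = 0.00020385 + 0.00342375 = 0.00362760, giving posterior SD = 1/√0.00362760 = 16.603.
Posterior mean = (0.00020385·464.93 + 0.00342375·465.68) / 0.00362760 = 465.638.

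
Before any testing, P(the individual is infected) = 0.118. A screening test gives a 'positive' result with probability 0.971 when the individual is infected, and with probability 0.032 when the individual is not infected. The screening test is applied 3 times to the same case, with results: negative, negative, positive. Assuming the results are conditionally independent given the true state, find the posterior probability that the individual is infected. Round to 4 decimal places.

Let H be the event that the individual is infected; start with P(H) = 0.118. P('positive'|H) = 0.971, P('positive'|¬H) = 0.032.
Update on result 1 ('negative'): P(H) ← 0.029·0.1180 / (0.029·0.1180 + 0.968·0.8820) = 0.0034220/0.85720 = 0.0040.
Update on result 2 ('negative'): P(H) ← 0.029·0.0040 / (0.029·0.0040 + 0.968·0.9960) = 0.00011577/0.96425 = 0.0001.
Update on result 3 ('positive'): P(H) ← 0.971·0.0001 / (0.971·0.0001 + 0.032·0.9999) = 0.00011658/0.032113 = 0.0036.

Posterior P(H) ≈ 0.0036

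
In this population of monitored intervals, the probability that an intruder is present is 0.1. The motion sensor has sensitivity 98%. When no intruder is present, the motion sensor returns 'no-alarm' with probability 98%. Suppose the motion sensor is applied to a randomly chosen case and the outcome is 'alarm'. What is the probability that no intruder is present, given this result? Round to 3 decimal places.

P(¬H | E) ≈ 0.155

Write H for 'an intruder is present'. Prior odds H:¬H = 0.1/0.9 = 0.11111. For the 'alarm' outcome, the likelihood ratio is 0.98/0.02 = 49.000.
Posterior odds = 0.11111 × 49.000 = 5.4444, so P(H|E) = 5.4444/(1+5.4444) = 0.845. Then P(¬H|E) = 1 − 0.845 = 0.155.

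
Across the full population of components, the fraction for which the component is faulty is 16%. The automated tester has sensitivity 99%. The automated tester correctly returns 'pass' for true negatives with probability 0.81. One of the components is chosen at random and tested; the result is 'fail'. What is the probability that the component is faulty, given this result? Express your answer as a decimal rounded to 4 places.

P(H | E) ≈ 0.4981

Let H be the event that the component is faulty. P(H) = 0.16, so P(¬H) = 0.84. With E the 'fail' result, P(E|H) = 0.99 and P(E|¬H) = 0.19.
P(E) = 0.99·0.16 + 0.19·0.84 = 0.15840 + 0.15960 = 0.31800.
By Bayes' theorem, P(H|E) = 0.15840 / 0.31800 = 0.4981.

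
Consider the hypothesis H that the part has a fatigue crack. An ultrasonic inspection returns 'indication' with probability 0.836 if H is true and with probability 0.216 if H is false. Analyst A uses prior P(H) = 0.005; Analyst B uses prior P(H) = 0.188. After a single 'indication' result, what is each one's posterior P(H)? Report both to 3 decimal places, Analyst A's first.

Analyst A: 0.019; Analyst B: 0.473

P('+'|H) = 0.836, P('+'|¬H) = 0.216.
Analyst A: numerator 0.836·0.005 = 0.0041800; evidence = 0.0041800+0.216·0.995 = 0.21910; posterior = 0.019.
Analyst B: numerator 0.836·0.188 = 0.15717; evidence = 0.15717+0.216·0.812 = 0.33256; posterior = 0.473.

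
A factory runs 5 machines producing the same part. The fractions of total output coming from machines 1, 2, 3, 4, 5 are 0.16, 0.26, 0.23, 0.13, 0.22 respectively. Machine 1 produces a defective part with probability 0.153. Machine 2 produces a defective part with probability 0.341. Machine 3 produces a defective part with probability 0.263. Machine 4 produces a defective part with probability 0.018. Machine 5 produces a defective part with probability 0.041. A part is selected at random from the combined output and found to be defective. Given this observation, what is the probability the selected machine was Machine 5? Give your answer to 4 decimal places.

Tabulate prior·likelihood by source: [1] prior 0.16, lik 0.153, product 0.02448; [2] prior 0.26, lik 0.341, product 0.08866; [3] prior 0.23, lik 0.263, product 0.06049; [4] prior 0.13, lik 0.018, product 0.002340; [5] prior 0.22, lik 0.041, product 0.009020.
Normalizing constant = 0.18499; the posterior for Machine 5 is its product over the sum, 0.009020/0.18499 = 0.0488.

Posterior probability ≈ 0.0488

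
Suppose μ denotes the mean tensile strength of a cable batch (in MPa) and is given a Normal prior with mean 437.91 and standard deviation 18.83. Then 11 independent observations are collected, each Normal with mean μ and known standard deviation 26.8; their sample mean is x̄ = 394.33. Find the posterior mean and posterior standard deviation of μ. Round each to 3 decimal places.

Posterior mean ≈ 401.107; posterior SD ≈ 7.426

Prior precision 1/τ₀² = 1/18.83² = 0.00282033; data precision n/σ² = 11/26.8² = 0.0153152.
Posterior precision = 0.00282033 + 0.0153152 = 0.0181355, giving posterior SD = 1/√0.0181355 = 7.426.
Posterior mean = (0.00282033·437.91 + 0.0153152·394.33) / 0.0181355 = 401.107.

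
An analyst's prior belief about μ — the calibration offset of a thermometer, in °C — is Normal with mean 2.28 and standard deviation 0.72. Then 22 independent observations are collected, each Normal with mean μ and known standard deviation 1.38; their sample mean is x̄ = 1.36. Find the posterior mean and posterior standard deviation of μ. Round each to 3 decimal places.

Prior precision 1/τ₀² = 1/0.72² = 1.92901; data precision n/σ² = 22/1.38² = 11.5522.
Posterior precision = 1.92901 + 11.5522 = 13.4812, giving posterior SD = 1/√13.4812 = 0.272.
Posterior mean = (1.92901·2.28 + 11.5522·1.36) / 13.4812 = 1.492.

Posterior mean ≈ 1.492; posterior SD ≈ 0.272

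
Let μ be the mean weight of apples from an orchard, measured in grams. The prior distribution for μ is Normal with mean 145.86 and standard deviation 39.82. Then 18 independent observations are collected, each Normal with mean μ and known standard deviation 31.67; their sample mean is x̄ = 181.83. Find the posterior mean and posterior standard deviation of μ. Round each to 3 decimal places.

Posterior mean ≈ 180.609; posterior SD ≈ 7.337

With known σ, the Normal prior is conjugate. Weight on the data is w = (n/σ²)/(n/σ² + 1/τ₀²) = 0.0179464/(0.0179464+0.00063066) = 0.96605.
Posterior mean = w·x̄ + (1−w)·μ₀ = 0.96605·181.83 + 0.033949·145.86 = 180.609. Posterior variance = 1/(0.0179464+0.00063066) = 53.8299, so SD = 7.337.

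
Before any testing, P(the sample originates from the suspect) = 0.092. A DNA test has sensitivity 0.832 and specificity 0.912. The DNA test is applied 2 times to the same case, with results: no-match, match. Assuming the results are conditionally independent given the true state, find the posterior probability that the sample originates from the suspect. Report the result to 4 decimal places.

Posterior P(H) ≈ 0.1500

With H the event that the sample originates from the suspect, the joint likelihood of the observed sequence is P(data|H) = 0.168·0.832 = 0.13978 and P(data|¬H) = 0.912·0.088 = 0.080256.
Bayes: P(H|data) = 0.092·0.13978 / (0.092·0.13978 + 0.908·0.080256) = 0.012859/0.085732 = 0.1500.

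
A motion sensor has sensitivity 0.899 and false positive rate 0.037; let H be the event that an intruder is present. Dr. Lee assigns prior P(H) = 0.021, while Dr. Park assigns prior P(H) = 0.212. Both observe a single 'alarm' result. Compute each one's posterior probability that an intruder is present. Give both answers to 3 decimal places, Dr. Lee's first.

P('+'|H) = 0.899, P('+'|¬H) = 0.037.
Dr. Lee: numerator 0.899·0.021 = 0.018879; evidence = 0.018879+0.037·0.979 = 0.055102; posterior = 0.343.
Dr. Park: numerator 0.899·0.212 = 0.19059; evidence = 0.19059+0.037·0.788 = 0.21974; posterior = 0.867.

Dr. Lee: 0.343; Dr. Park: 0.867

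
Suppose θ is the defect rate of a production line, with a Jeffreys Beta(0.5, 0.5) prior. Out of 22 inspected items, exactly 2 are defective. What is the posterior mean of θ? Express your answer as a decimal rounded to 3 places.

Posterior mean ≈ 0.109

Observing 2 successes and 20 failures updates Beta(0.5, 0.5) by adding the success and failure counts to the two shape parameters: α = 0.5+2 = 2.5, β = 0.5+20 = 20.5.
E[θ | data] = 2.5/(2.5+20.5) = 0.109.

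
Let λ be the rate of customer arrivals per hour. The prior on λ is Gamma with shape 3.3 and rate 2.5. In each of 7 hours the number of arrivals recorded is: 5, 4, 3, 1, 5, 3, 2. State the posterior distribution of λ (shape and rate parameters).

Total count ∑xᵢ = 23 over n = 7 hours.
Gamma is conjugate to the Poisson likelihood: posterior is Gamma(shape = 3.3+23 = 26.3, rate = 2.5+7 = 9.5).

Posterior: Gamma(shape=26.3, rate=9.5)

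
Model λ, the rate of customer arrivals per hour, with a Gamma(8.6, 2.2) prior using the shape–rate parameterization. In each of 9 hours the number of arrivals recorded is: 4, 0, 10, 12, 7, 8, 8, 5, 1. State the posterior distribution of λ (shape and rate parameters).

The Poisson likelihood adds the total count to the shape and the number of exposure periods to the rate. Here ∑xᵢ = 55 and n = 9, so shape 8.6→63.6 and rate 2.2→11.2.

Posterior: Gamma(shape=63.6, rate=11.2)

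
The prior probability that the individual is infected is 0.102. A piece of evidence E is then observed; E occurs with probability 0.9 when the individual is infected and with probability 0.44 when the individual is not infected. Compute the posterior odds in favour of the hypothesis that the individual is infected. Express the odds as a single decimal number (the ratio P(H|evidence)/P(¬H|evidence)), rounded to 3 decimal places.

Prior odds = 0.102/(1−0.102) = 0.11359.
Likelihood ratio for E = 0.9/0.44 = 2.0455.
Posterior odds = prior odds × LR = 0.23233.

Posterior odds ≈ 0.232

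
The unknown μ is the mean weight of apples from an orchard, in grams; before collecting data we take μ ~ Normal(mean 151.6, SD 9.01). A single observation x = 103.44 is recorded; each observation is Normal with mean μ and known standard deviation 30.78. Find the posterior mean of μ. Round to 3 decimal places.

Prior precision 1/τ₀² = 1/9.01² = 0.0123183; data precision n/σ² = 1/30.78² = 0.00105551.
Posterior precision = 0.0123183 + 0.00105551 = 0.0133738.
Posterior mean = (0.0123183·151.6 + 0.00105551·103.44) / 0.0133738 = 147.799.

Posterior mean ≈ 147.799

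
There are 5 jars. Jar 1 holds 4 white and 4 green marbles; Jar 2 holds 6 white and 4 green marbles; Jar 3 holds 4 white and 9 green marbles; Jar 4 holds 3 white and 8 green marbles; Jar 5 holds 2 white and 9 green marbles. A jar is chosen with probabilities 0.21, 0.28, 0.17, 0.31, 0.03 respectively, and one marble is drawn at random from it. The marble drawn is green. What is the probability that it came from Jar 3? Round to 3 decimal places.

P(green|Jar 1) = 0.5; P(green|Jar 2) = 0.4; P(green|Jar 3) = 0.6923; P(green|Jar 4) = 0.7273; P(green|Jar 5) = 0.8182.
Prior × likelihood for each source: 0.21·0.5=0.1050, 0.28·0.4=0.1120, 0.17·0.6923=0.1177, 0.31·0.7273=0.2255, 0.03·0.8182=0.02455. Summing gives P(green) = 0.58469.
P(Jar 3 | green) = 0.1177 / 0.58469 = 0.201.

Posterior probability ≈ 0.201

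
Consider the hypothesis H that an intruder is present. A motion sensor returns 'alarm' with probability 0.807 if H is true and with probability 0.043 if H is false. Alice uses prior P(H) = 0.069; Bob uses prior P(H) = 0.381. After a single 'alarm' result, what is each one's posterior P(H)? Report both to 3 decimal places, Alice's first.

P('+'|H) = 0.807, P('+'|¬H) = 0.043.
Alice: numerator 0.807·0.069 = 0.055683; evidence = 0.055683+0.043·0.931 = 0.095716; posterior = 0.582.
Bob: numerator 0.807·0.381 = 0.30747; evidence = 0.30747+0.043·0.619 = 0.33408; posterior = 0.920.

Alice: 0.582; Bob: 0.920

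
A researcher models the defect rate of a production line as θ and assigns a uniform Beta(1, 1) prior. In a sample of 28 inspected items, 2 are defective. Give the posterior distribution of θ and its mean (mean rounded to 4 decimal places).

The binomial likelihood is conjugate to the Beta prior: with 2 successes and 26 failures, the posterior is Beta(1+2, 1+26) = Beta(3, 27).
E[θ | data] = 3/(3+27) = 0.1000.

Posterior: Beta(3, 27); mean ≈ 0.1000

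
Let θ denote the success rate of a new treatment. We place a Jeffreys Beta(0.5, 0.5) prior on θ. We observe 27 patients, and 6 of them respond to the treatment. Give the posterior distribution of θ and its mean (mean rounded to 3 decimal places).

Posterior: Beta(6.5, 21.5); mean ≈ 0.232

Observing 6 successes and 21 failures updates Beta(0.5, 0.5) by adding the success and failure counts to the two shape parameters: α = 0.5+6 = 6.5, β = 0.5+21 = 21.5.
E[θ | data] = 6.5/(6.5+21.5) = 0.232.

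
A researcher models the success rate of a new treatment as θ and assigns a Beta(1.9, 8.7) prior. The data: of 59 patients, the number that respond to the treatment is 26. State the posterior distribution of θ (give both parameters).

Posterior: Beta(27.9, 41.7)

Observing 26 successes and 33 failures updates Beta(1.9, 8.7) by adding the success and failure counts to the two shape parameters: α = 1.9+26 = 27.9, β = 8.7+33 = 41.7.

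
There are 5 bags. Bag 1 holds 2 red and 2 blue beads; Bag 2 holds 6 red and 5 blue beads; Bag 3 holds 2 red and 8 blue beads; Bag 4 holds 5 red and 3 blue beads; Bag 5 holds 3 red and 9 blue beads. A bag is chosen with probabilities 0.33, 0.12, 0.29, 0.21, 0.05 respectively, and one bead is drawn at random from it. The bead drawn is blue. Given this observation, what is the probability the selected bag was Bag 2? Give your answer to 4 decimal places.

Posterior probability ≈ 0.0961

P(blue|Bag 1) = 0.5; P(blue|Bag 2) = 0.4545; P(blue|Bag 3) = 0.8; P(blue|Bag 4) = 0.375; P(blue|Bag 5) = 0.75.
Prior × likelihood for each source: 0.33·0.5=0.1650, 0.12·0.4545=0.05455, 0.29·0.8=0.2320, 0.21·0.375=0.07875, 0.05·0.75=0.03750. Summing gives P(blue) = 0.56780.
P(Bag 2 | blue) = 0.05455 / 0.56780 = 0.0961.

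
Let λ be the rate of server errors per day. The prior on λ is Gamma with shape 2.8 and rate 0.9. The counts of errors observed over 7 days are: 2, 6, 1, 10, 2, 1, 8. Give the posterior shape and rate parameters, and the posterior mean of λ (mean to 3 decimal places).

Total count ∑xᵢ = 30 over n = 7 days.
Gamma is conjugate to the Poisson likelihood: posterior is Gamma(shape = 2.8+30 = 32.8, rate = 0.9+7 = 7.9).
Posterior mean = shape/rate = 32.8/7.9 = 4.152.

Posterior: Gamma(shape=32.8, rate=7.9); mean ≈ 4.152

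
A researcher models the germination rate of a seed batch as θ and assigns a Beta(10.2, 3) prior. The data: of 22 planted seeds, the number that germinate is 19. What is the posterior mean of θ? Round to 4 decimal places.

The binomial likelihood is conjugate to the Beta prior: with 19 successes and 3 failures, the posterior is Beta(10.2+19, 3+3) = Beta(29.2, 6).
E[θ | data] = 29.2/(29.2+6) = 0.8295.

Posterior mean ≈ 0.8295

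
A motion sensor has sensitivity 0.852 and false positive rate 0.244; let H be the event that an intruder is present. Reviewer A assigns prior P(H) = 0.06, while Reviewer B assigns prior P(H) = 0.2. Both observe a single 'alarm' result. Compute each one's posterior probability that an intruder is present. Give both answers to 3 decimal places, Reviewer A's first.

P('+'|H) = 0.852, P('+'|¬H) = 0.244.
Reviewer A: numerator 0.852·0.06 = 0.051120; evidence = 0.051120+0.244·0.94 = 0.28048; posterior = 0.182.
Reviewer B: numerator 0.852·0.2 = 0.17040; evidence = 0.17040+0.244·0.8 = 0.36560; posterior = 0.466.

Reviewer A: 0.182; Reviewer B: 0.466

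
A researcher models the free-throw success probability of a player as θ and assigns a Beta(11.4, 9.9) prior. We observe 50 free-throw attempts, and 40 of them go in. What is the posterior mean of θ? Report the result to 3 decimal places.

The binomial likelihood is conjugate to the Beta prior: with 40 successes and 10 failures, the posterior is Beta(11.4+40, 9.9+10) = Beta(51.4, 19.9).
E[θ | data] = 51.4/(51.4+19.9) = 0.721.

Posterior mean ≈ 0.721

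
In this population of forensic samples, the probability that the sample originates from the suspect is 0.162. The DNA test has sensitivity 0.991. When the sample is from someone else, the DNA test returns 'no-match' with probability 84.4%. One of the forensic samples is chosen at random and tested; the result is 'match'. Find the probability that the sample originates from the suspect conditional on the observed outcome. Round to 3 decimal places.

Write H for 'the sample originates from the suspect'. Prior odds H:¬H = 0.162/0.838 = 0.19332. For the 'match' outcome, the likelihood ratio is 0.991/0.156 = 6.3526.
Posterior odds = 0.19332 × 6.3526 = 1.2281, so P(H|E) = 1.2281/(1+1.2281) = 0.551.

P(H | E) ≈ 0.551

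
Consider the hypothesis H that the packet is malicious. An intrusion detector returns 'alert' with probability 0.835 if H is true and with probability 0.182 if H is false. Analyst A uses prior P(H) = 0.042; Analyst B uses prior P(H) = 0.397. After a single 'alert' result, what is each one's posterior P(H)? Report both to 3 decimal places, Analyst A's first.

P('+'|H) = 0.835, P('+'|¬H) = 0.182.
Analyst A: numerator 0.835·0.042 = 0.035070; evidence = 0.035070+0.182·0.958 = 0.20943; posterior = 0.167.
Analyst B: numerator 0.835·0.397 = 0.33149; evidence = 0.33149+0.182·0.603 = 0.44124; posterior = 0.751.

Analyst A: 0.167; Analyst B: 0.751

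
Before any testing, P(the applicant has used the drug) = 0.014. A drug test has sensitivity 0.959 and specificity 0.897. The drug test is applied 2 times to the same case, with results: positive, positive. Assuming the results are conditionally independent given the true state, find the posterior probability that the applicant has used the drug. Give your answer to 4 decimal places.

Let H be the event that the applicant has used the drug; start with P(H) = 0.014. P('positive'|H) = 0.959, P('positive'|¬H) = 0.103.
Update on result 1 ('positive'): P(H) ← 0.959·0.0140 / (0.959·0.0140 + 0.103·0.9860) = 0.013426/0.11498 = 0.1168.
Update on result 2 ('positive'): P(H) ← 0.959·0.1168 / (0.959·0.1168 + 0.103·0.8832) = 0.11198/0.20295 = 0.5517.

Posterior P(H) ≈ 0.5517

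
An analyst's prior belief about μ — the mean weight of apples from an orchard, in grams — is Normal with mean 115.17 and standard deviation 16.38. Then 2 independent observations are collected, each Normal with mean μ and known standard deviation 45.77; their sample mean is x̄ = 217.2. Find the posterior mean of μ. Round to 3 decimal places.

Posterior mean ≈ 135.976

With known σ, the Normal prior is conjugate. Weight on the data is w = (n/σ²)/(n/σ² + 1/τ₀²) = 0.00095470/(0.00095470+0.00372711) = 0.20392.
Posterior mean = w·x̄ + (1−w)·μ₀ = 0.20392·217.2 + 0.79608·115.17 = 135.976.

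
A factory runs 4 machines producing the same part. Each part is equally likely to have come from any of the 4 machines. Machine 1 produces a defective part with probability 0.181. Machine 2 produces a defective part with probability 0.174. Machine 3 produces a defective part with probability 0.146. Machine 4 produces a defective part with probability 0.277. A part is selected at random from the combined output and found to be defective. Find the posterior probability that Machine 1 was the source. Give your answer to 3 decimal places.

P(defective|M1) = 0.181; P(defective|M2) = 0.174; P(defective|M3) = 0.146; P(defective|M4) = 0.277.
Prior × likelihood for each source: 0.25·0.181=0.04525, 0.25·0.174=0.04350, 0.25·0.146=0.03650, 0.25·0.277=0.06925. Summing gives P(defective) = 0.19450.
P(Machine 1 | defective) = 0.04525 / 0.19450 = 0.233.

Posterior probability ≈ 0.233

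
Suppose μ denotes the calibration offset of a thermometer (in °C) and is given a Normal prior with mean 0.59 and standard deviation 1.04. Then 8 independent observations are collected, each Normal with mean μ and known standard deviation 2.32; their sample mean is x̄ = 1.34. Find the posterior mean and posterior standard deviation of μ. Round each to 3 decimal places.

Posterior mean ≈ 1.052; posterior SD ≈ 0.644

Prior precision 1/τ₀² = 1/1.04² = 0.924556; data precision n/σ² = 8/2.32² = 1.48633.
Posterior precision = 0.924556 + 1.48633 = 2.41088, giving posterior SD = 1/√2.41088 = 0.644.
Posterior mean = (0.924556·0.59 + 1.48633·1.34) / 2.41088 = 1.052.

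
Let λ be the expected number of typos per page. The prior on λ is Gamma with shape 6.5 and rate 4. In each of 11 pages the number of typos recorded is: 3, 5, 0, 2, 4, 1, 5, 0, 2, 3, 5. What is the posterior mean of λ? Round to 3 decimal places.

The Poisson likelihood adds the total count to the shape and the number of exposure periods to the rate. Here ∑xᵢ = 30 and n = 11, so shape 6.5→36.5 and rate 4→15.
Posterior mean = shape/rate = 36.5/15 = 2.433.

Posterior mean ≈ 2.433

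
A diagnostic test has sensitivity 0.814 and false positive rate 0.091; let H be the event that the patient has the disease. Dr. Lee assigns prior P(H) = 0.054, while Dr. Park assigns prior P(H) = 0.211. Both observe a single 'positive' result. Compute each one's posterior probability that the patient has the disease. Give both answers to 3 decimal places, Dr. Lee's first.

The likelihood ratio for a 'positive' result is 0.814/0.091 = 8.9451.
Dr. Lee: prior odds 0.054/0.946 = 0.057082; posterior odds 0.51061; posterior probability 0.338.
Dr. Park: prior odds 0.211/0.789 = 0.26743; posterior odds 2.3922; posterior probability 0.705.

Dr. Lee: 0.338; Dr. Park: 0.705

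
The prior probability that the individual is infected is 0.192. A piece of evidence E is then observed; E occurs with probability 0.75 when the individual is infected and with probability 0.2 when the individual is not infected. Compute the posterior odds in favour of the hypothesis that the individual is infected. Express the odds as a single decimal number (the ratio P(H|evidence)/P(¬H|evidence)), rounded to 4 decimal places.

Posterior odds ≈ 0.8911

Prior odds = 0.192/(1−0.192) = 0.23762. In log-odds, ln(0.23762) = -1.4371.
Add log likelihood ratio: ln(3.7500) = 1.3218.
Posterior log-odds = -0.11531, so posterior odds = exp(-0.11531) = 0.89109.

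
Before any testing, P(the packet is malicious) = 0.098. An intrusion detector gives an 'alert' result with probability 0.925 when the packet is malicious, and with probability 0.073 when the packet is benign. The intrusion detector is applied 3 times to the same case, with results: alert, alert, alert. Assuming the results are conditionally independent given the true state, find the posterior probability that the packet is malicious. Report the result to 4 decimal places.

Posterior P(H) ≈ 0.9955

Let H be the event that the packet is malicious; start with P(H) = 0.098. P('alert'|H) = 0.925, P('alert'|¬H) = 0.073.
Update on result 1 ('alert'): P(H) ← 0.925·0.0980 / (0.925·0.0980 + 0.073·0.9020) = 0.090650/0.15650 = 0.5792.
Update on result 2 ('alert'): P(H) ← 0.925·0.5792 / (0.925·0.5792 + 0.073·0.4208) = 0.53580/0.56652 = 0.9458.
Update on result 3 ('alert'): P(H) ← 0.925·0.9458 / (0.925·0.9458 + 0.073·0.0542) = 0.87485/0.87881 = 0.9955.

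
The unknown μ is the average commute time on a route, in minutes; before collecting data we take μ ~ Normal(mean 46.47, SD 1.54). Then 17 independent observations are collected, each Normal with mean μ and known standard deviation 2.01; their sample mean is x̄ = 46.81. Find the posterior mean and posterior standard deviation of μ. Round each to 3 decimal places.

Posterior mean ≈ 46.779; posterior SD ≈ 0.465

With known σ, the Normal prior is conjugate. Weight on the data is w = (n/σ²)/(n/σ² + 1/τ₀²) = 4.20782/(4.20782+0.421656) = 0.90892.
Posterior mean = w·x̄ + (1−w)·μ₀ = 0.90892·46.81 + 0.091081·46.47 = 46.779. Posterior variance = 1/(4.20782+0.421656) = 0.216007, so SD = 0.465.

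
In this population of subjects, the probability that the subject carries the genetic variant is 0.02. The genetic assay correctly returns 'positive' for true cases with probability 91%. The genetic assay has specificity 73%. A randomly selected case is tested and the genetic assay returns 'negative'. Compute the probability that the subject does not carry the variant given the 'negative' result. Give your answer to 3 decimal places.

Write H for 'the subject carries the genetic variant'. Prior odds H:¬H = 0.02/0.98 = 0.020408. For the 'negative' outcome, the likelihood ratio is 0.09/0.73 = 0.12329.
Posterior odds = 0.020408 × 0.12329 = 0.0025161, so P(H|E) = 0.0025161/(1+0.0025161) = 0.003. Then P(¬H|E) = 1 − 0.003 = 0.997.

P(¬H | E) ≈ 0.997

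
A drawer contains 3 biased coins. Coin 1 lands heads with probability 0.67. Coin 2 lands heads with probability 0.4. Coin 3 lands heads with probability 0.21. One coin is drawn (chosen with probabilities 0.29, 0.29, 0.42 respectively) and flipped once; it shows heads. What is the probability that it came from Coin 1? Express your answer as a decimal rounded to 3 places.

Tabulate prior·likelihood by source: [1] prior 0.29, lik 0.67, product 0.1943; [2] prior 0.29, lik 0.4, product 0.1160; [3] prior 0.42, lik 0.21, product 0.08820.
Normalizing constant = 0.39850; the posterior for Coin 1 is its product over the sum, 0.1943/0.39850 = 0.488.

Posterior probability ≈ 0.488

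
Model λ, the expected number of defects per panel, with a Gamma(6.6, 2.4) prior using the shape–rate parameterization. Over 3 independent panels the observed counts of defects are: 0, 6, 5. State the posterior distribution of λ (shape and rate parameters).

Total count ∑xᵢ = 11 over n = 3 panels.
Gamma is conjugate to the Poisson likelihood: posterior is Gamma(shape = 6.6+11 = 17.6, rate = 2.4+3 = 5.4).

Posterior: Gamma(shape=17.6, rate=5.4)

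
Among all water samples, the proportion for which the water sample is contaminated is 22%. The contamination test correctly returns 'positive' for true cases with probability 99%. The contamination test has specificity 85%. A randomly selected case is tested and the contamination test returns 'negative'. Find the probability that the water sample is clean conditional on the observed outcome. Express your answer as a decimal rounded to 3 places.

Let H be the event that the water sample is contaminated. P(H) = 0.22, so P(¬H) = 0.78. With E the 'negative' result, P(E|H) = 0.01 and P(E|¬H) = 0.85.
P(E) = 0.01·0.22 + 0.85·0.78 = 0.0022000 + 0.66300 = 0.66520.
By Bayes' theorem, P(H|E) = 0.0022000 / 0.66520 = 0.003. Hence P(¬H|E) = 1 − 0.003 = 0.997.

P(¬H | E) ≈ 0.997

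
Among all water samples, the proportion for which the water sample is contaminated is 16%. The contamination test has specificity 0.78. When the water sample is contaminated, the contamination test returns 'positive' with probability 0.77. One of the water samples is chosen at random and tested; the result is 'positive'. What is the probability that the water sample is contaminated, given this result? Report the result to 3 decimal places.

P(H | E) ≈ 0.400

Let H be the event that the water sample is contaminated. P(H) = 0.16, so P(¬H) = 0.84. With E the 'positive' result, P(E|H) = 0.77 and P(E|¬H) = 0.22.
P(E) = 0.77·0.16 + 0.22·0.84 = 0.12320 + 0.18480 = 0.30800.
By Bayes' theorem, P(H|E) = 0.12320 / 0.30800 = 0.400.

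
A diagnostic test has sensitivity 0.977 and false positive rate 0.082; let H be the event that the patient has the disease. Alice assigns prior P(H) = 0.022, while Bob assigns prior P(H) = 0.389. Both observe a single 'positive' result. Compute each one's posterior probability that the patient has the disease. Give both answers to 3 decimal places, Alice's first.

Alice: 0.211; Bob: 0.884

The likelihood ratio for a 'positive' result is 0.977/0.082 = 11.915.
Alice: prior odds 0.022/0.978 = 0.022495; posterior odds 0.26802; posterior probability 0.211.
Bob: prior odds 0.389/0.611 = 0.63666; posterior odds 7.5856; posterior probability 0.884.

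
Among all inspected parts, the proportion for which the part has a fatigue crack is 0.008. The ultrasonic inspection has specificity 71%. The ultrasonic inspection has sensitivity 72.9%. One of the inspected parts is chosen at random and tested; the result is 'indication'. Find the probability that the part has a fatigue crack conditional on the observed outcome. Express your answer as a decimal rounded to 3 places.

Write H for 'the part has a fatigue crack'. Prior odds H:¬H = 0.008/0.992 = 0.0080645. For the 'indication' outcome, the likelihood ratio is 0.729/0.29 = 2.5138.
Posterior odds = 0.0080645 × 2.5138 = 0.020273, so P(H|E) = 0.020273/(1+0.020273) = 0.020.

P(H | E) ≈ 0.020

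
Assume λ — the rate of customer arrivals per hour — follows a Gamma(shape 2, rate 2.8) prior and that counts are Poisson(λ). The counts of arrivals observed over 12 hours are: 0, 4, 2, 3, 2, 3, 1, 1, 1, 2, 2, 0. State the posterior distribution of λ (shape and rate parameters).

Total count ∑xᵢ = 21 over n = 12 hours.
Gamma is conjugate to the Poisson likelihood: posterior is Gamma(shape = 2+21 = 23, rate = 2.8+12 = 14.8).

Posterior: Gamma(shape=23, rate=14.8)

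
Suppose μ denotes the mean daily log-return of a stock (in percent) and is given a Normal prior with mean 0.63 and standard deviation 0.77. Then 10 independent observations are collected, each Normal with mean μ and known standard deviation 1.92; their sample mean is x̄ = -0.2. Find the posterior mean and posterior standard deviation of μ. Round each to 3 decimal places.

Prior precision 1/τ₀² = 1/0.77² = 1.68663; data precision n/σ² = 10/1.92² = 2.71267.
Posterior precision = 1.68663 + 2.71267 = 4.39930, giving posterior SD = 1/√4.39930 = 0.477.
Posterior mean = (1.68663·0.63 + 2.71267·-0.2) / 4.39930 = 0.118.

Posterior mean ≈ 0.118; posterior SD ≈ 0.477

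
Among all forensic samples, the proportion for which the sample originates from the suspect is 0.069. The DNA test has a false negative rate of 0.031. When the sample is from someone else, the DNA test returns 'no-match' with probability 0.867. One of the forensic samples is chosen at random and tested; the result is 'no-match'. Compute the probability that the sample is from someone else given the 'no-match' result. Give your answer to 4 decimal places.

Let H be the event that the sample originates from the suspect. P(H) = 0.069, so P(¬H) = 0.931. With E the 'no-match' result, P(E|H) = 0.031 and P(E|¬H) = 0.867.
P(E) = 0.031·0.069 + 0.867·0.931 = 0.0021390 + 0.80718 = 0.80932.
By Bayes' theorem, P(H|E) = 0.0021390 / 0.80932 = 0.0026. Hence P(¬H|E) = 1 − 0.0026 = 0.9974.

P(¬H | E) ≈ 0.9974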